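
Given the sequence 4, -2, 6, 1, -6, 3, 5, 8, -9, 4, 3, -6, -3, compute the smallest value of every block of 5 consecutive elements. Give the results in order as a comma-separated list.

[4, -2, 6, 1, -6] → min -6
[-2, 6, 1, -6, 3] → min -6
[6, 1, -6, 3, 5] → min -6
[1, -6, 3, 5, 8] → min -6
[-6, 3, 5, 8, -9] → min -9
[3, 5, 8, -9, 4] → min -9
[5, 8, -9, 4, 3] → min -9
[8, -9, 4, 3, -6] → min -9
[-9, 4, 3, -6, -3] → min -9

-6, -6, -6, -6, -9, -9, -9, -9, -9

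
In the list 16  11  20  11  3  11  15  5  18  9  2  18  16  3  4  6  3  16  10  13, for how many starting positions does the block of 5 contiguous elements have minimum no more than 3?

(16, 11, 20, 11, 3) → min 3  ≤ 3 ✓
(11, 20, 11, 3, 11) → min 3  ≤ 3 ✓
(20, 11, 3, 11, 15) → min 3  ≤ 3 ✓
(11, 3, 11, 15, 5) → min 3  ≤ 3 ✓
(3, 11, 15, 5, 18) → min 3  ≤ 3 ✓
(11, 15, 5, 18, 9) → min 5
(15, 5, 18, 9, 2) → min 2  ≤ 3 ✓
(5, 18, 9, 2, 18) → min 2  ≤ 3 ✓
(18, 9, 2, 18, 16) → min 2  ≤ 3 ✓
(9, 2, 18, 16, 3) → min 2  ≤ 3 ✓
(2, 18, 16, 3, 4) → min 2  ≤ 3 ✓
(18, 16, 3, 4, 6) → min 3  ≤ 3 ✓
(16, 3, 4, 6, 3) → min 3  ≤ 3 ✓
(3, 4, 6, 3, 16) → min 3  ≤ 3 ✓
(4, 6, 3, 16, 10) → min 3  ≤ 3 ✓
(6, 3, 16, 10, 13) → min 3  ≤ 3 ✓
15 windows satisfy the condition.

15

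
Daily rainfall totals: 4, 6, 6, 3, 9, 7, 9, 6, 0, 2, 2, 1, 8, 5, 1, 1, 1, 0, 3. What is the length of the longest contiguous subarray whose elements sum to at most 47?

→ 4: sum 4, len 1
→ 6: sum 10, len 2
→ 6: sum 16, len 3
→ 3: sum 19, len 4
→ 9: sum 28, len 5
→ 7: sum 35, len 6
→ 9: sum 44, len 7
→ 6 (dropped 4): sum 46, len 7
→ 0: sum 46, len 8
→ 2 (dropped 6): sum 42, len 8
→ 2: sum 44, len 9
→ 1: sum 45, len 10
→ 8 (dropped 6): sum 47, len 10
→ 5 (dropped 3, 9): sum 40, len 9
→ 1: sum 41, len 10
→ 1: sum 42, len 11
→ 1: sum 43, len 12
→ 0: sum 43, len 13
→ 3: sum 46, len 14
Longest length seen: 14.

14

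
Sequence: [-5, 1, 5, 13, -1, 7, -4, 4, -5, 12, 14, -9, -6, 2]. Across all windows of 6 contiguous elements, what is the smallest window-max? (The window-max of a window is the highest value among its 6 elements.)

Window maxs for each of the 9 positions:
(-5, 1, 5, 13, -1, 7) → max 13
(1, 5, 13, -1, 7, -4) → max 13
(5, 13, -1, 7, -4, 4) → max 13
(13, -1, 7, -4, 4, -5) → max 13
(-1, 7, -4, 4, -5, 12) → max 12
(7, -4, 4, -5, 12, 14) → max 14
(-4, 4, -5, 12, 14, -9) → max 14
(4, -5, 12, 14, -9, -6) → max 14
(-5, 12, 14, -9, -6, 2) → max 14
Smallest of these is 12.

12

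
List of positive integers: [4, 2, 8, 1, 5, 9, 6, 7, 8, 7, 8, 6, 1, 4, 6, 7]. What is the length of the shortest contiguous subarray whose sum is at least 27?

add 4: running sum 4 < 27
add 2: running sum 6 < 27
add 8: running sum 14 < 27
add 1: running sum 15 < 27
add 5: running sum 20 < 27
add 9: shortest ending here [4, 2, 8, 1, 5, 9] sum 29, len 6
add 6: shortest ending here [8, 1, 5, 9, 6] sum 29, len 5
add 7: shortest ending here [5, 9, 6, 7] sum 27, len 4
add 8: shortest ending here [9, 6, 7, 8] sum 30, len 4
add 7: shortest ending here [6, 7, 8, 7] sum 28, len 4
add 8: shortest ending here [7, 8, 7, 8] sum 30, len 4
add 6: shortest ending here [8, 7, 8, 6] sum 29, len 4
add 1: shortest ending here [8, 7, 8, 6, 1] sum 30, len 5
add 4: shortest ending here [8, 7, 8, 6, 1, 4] sum 34, len 6
add 6: shortest ending here [7, 8, 6, 1, 4, 6] sum 32, len 6
add 7: shortest ending here [8, 6, 1, 4, 6, 7] sum 32, len 6
Shortest qualifying length: 4.

4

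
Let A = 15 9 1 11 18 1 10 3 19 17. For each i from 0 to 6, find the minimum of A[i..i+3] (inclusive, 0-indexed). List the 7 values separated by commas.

1, 1, 1, 1, 1, 1, 3

(15, 9, 1, 11) → min 1
(9, 1, 11, 18) → min 1
(1, 11, 18, 1) → min 1
(11, 18, 1, 10) → min 1
(18, 1, 10, 3) → min 1
(1, 10, 3, 19) → min 1
(10, 3, 19, 17) → min 3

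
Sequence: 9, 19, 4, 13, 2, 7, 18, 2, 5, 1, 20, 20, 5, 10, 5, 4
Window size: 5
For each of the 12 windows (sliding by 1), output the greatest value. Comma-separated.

[9, 19, 4, 13, 2] → max 19
[19, 4, 13, 2, 7] → max 19
[4, 13, 2, 7, 18] → max 18
[13, 2, 7, 18, 2] → max 18
[2, 7, 18, 2, 5] → max 18
[7, 18, 2, 5, 1] → max 18
[18, 2, 5, 1, 20] → max 20
[2, 5, 1, 20, 20] → max 20
[5, 1, 20, 20, 5] → max 20
[1, 20, 20, 5, 10] → max 20
[20, 20, 5, 10, 5] → max 20
[20, 5, 10, 5, 4] → max 20

19, 19, 18, 18, 18, 18, 20, 20, 20, 20, 20, 20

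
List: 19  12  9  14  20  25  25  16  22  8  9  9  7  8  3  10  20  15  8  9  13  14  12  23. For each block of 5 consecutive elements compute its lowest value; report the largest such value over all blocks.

[19, 12, 9, 14, 20] → min 9
[12, 9, 14, 20, 25] → min 9
[9, 14, 20, 25, 25] → min 9
[14, 20, 25, 25, 16] → min 14
[20, 25, 25, 16, 22] → min 16
[25, 25, 16, 22, 8] → min 8
[25, 16, 22, 8, 9] → min 8
[16, 22, 8, 9, 9] → min 8
[22, 8, 9, 9, 7] → min 7
[8, 9, 9, 7, 8] → min 7
[9, 9, 7, 8, 3] → min 3
[9, 7, 8, 3, 10] → min 3
[7, 8, 3, 10, 20] → min 3
[8, 3, 10, 20, 15] → min 3
[3, 10, 20, 15, 8] → min 3
[10, 20, 15, 8, 9] → min 8
[20, 15, 8, 9, 13] → min 8
[15, 8, 9, 13, 14] → min 8
[8, 9, 13, 14, 12] → min 8
[9, 13, 14, 12, 23] → min 9
Largest of these is 16.

16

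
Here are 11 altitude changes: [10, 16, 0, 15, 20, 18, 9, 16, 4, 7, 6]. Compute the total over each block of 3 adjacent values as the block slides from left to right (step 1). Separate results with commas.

Sliding a size-3 window across the 11 values:
(10, 16, 0) → sum 26
(16, 0, 15) → sum 31
(0, 15, 20) → sum 35
(15, 20, 18) → sum 53
(20, 18, 9) → sum 47
(18, 9, 16) → sum 43
(9, 16, 4) → sum 29
(16, 4, 7) → sum 27
(4, 7, 6) → sum 17

26, 31, 35, 53, 47, 43, 29, 27, 17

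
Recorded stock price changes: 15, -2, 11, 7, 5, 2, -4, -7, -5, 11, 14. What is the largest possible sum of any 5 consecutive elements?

36

(15, -2, 11, 7, 5) → sum 36
(-2, 11, 7, 5, 2) → sum 23
(11, 7, 5, 2, -4) → sum 21
(7, 5, 2, -4, -7) → sum 3
(5, 2, -4, -7, -5) → sum -9
(2, -4, -7, -5, 11) → sum -3
(-4, -7, -5, 11, 14) → sum 9
Largest of these is 36.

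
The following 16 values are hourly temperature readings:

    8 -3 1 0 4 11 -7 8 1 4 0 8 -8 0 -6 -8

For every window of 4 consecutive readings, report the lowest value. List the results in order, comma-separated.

-3, -3, 0, -7, -7, -7, -7, 0, 0, -8, -8, -8, -8

8 -3 1 0 → min -3
-3 1 0 4 → min -3
1 0 4 11 → min 0
0 4 11 -7 → min -7
4 11 -7 8 → min -7
11 -7 8 1 → min -7
-7 8 1 4 → min -7
8 1 4 0 → min 0
1 4 0 8 → min 0
4 0 8 -8 → min -8
0 8 -8 0 → min -8
8 -8 0 -6 → min -8
-8 0 -6 -8 → min -8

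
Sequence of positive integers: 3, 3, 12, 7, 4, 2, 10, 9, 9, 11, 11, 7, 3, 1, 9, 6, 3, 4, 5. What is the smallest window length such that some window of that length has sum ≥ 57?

Extend right; whenever the sum reaches 57, record the length and shrink from the left:
add 3: running sum 3 < 57
add 3: running sum 6 < 57
add 12: running sum 18 < 57
add 7: running sum 25 < 57
add 4: running sum 29 < 57
add 2: running sum 31 < 57
add 10: running sum 41 < 57
add 9: running sum 50 < 57
end 8: [3, 3, 12, 7, 4, 2, 10, 9, 9] sum 59, len 9
end 9: [12, 7, 4, 2, 10, 9, 9, 11] sum 64, len 8
end 10: [7, 4, 2, 10, 9, 9, 11, 11] sum 63, len 8
end 11: [10, 9, 9, 11, 11, 7] sum 57, len 6
end 12: [10, 9, 9, 11, 11, 7, 3] sum 60, len 7
end 13: [10, 9, 9, 11, 11, 7, 3, 1] sum 61, len 8
end 14: [9, 9, 11, 11, 7, 3, 1, 9] sum 60, len 8
end 15: [9, 11, 11, 7, 3, 1, 9, 6] sum 57, len 8
end 16: [9, 11, 11, 7, 3, 1, 9, 6, 3] sum 60, len 9
end 17: [9, 11, 11, 7, 3, 1, 9, 6, 3, 4] sum 64, len 10
end 18: [11, 11, 7, 3, 1, 9, 6, 3, 4, 5] sum 60, len 10
Shortest qualifying length: 6.

6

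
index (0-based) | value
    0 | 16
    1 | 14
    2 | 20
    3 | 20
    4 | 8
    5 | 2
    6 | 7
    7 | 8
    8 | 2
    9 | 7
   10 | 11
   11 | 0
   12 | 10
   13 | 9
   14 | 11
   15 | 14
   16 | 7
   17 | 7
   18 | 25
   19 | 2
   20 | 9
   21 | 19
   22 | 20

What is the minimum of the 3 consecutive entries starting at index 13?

Elements at indices 13..15: 9, 11, 14
min(9, 11, 14) = 9

9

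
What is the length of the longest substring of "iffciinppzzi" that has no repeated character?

[i] len 1
[i, f] len 2
[f] len 1
[f, c] len 2
[f, c, i] len 3
[i] len 1
[i, n] len 2
[i, n, p] len 3
[p] len 1
[p, z] len 2
[z] len 1
[z, i] len 2
Longest all-distinct length: 3.

3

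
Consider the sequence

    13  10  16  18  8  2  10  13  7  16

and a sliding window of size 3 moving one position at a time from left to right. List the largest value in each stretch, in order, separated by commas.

16, 18, 18, 18, 10, 13, 13, 16

Sliding a size-3 window across the 10 values:
13 10 16 → max 16
10 16 18 → max 18
16 18 8 → max 18
18 8 2 → max 18
8 2 10 → max 10
2 10 13 → max 13
10 13 7 → max 13
13 7 16 → max 16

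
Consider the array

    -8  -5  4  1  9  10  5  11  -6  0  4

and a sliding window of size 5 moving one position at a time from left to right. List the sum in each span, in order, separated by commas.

1, 19, 29, 36, 29, 20, 14

(-8, -5, 4, 1, 9) → sum 1
(-5, 4, 1, 9, 10) → sum 19
(4, 1, 9, 10, 5) → sum 29
(1, 9, 10, 5, 11) → sum 36
(9, 10, 5, 11, -6) → sum 29
(10, 5, 11, -6, 0) → sum 20
(5, 11, -6, 0, 4) → sum 14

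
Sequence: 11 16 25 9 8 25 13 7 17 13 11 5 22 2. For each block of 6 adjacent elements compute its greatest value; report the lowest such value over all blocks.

17

(11, 16, 25, 9, 8, 25) → max 25
(16, 25, 9, 8, 25, 13) → max 25
(25, 9, 8, 25, 13, 7) → max 25
(9, 8, 25, 13, 7, 17) → max 25
(8, 25, 13, 7, 17, 13) → max 25
(25, 13, 7, 17, 13, 11) → max 25
(13, 7, 17, 13, 11, 5) → max 17
(7, 17, 13, 11, 5, 22) → max 22
(17, 13, 11, 5, 22, 2) → max 22
Lowest of these is 17.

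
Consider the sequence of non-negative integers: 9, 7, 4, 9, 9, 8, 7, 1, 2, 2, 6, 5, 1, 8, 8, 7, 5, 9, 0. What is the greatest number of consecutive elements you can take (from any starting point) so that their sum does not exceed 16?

5

→ 9: sum 9, len 1
→ 7: sum 16, len 2
→ 4 (dropped 9): sum 11, len 2
→ 9 (dropped 7): sum 13, len 2
→ 9 (dropped 4, 9): sum 9, len 1
→ 8 (dropped 9): sum 8, len 1
→ 7: sum 15, len 2
→ 1: sum 16, len 3
→ 2 (dropped 8): sum 10, len 3
→ 2: sum 12, len 4
→ 6 (dropped 7): sum 11, len 4
→ 5: sum 16, len 5
→ 1 (dropped 1): sum 16, len 5
→ 8 (dropped 2, 2, 6): sum 14, len 3
→ 8 (dropped 5, 1): sum 16, len 2
→ 7 (dropped 8): sum 15, len 2
→ 5 (dropped 8): sum 12, len 2
→ 9 (dropped 7): sum 14, len 2
→ 0: sum 14, len 3
Longest length seen: 5.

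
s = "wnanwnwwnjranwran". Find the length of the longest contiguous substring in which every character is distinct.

5

add w: [w] len 1
add n: [w, n] len 2
add a: [w, n, a] len 3
add n (repeat n, move left end past it): [a, n] len 2
add w: [a, n, w] len 3
add n (repeat n, move left end past it): [w, n] len 2
add w (repeat w, move left end past it): [n, w] len 2
add w (repeat w, move left end past it): [w] len 1
add n: [w, n] len 2
add j: [w, n, j] len 3
add r: [w, n, j, r] len 4
add a: [w, n, j, r, a] len 5
add n (repeat n, move left end past it): [j, r, a, n] len 4
add w: [j, r, a, n, w] len 5
add r (repeat r, move left end past it): [a, n, w, r] len 4
add a (repeat a, move left end past it): [n, w, r, a] len 4
add n (repeat n, move left end past it): [w, r, a, n] len 4
Longest all-distinct length: 5.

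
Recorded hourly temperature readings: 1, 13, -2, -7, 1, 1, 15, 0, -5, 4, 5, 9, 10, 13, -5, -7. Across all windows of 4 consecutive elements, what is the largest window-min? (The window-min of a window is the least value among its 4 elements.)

Each size-4 window and its min:
[1, 13, -2, -7] → min -7
[13, -2, -7, 1] → min -7
[-2, -7, 1, 1] → min -7
[-7, 1, 1, 15] → min -7
[1, 1, 15, 0] → min 0
[1, 15, 0, -5] → min -5
[15, 0, -5, 4] → min -5
[0, -5, 4, 5] → min -5
[-5, 4, 5, 9] → min -5
[4, 5, 9, 10] → min 4
[5, 9, 10, 13] → min 5
[9, 10, 13, -5] → min -5
[10, 13, -5, -7] → min -7
Largest of these is 5.

5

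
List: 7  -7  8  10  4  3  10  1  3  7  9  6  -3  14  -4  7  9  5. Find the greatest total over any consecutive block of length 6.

36

[7, -7, 8, 10, 4, 3] → sum 25
[-7, 8, 10, 4, 3, 10] → sum 28
[8, 10, 4, 3, 10, 1] → sum 36
[10, 4, 3, 10, 1, 3] → sum 31
[4, 3, 10, 1, 3, 7] → sum 28
[3, 10, 1, 3, 7, 9] → sum 33
[10, 1, 3, 7, 9, 6] → sum 36
[1, 3, 7, 9, 6, -3] → sum 23
[3, 7, 9, 6, -3, 14] → sum 36
[7, 9, 6, -3, 14, -4] → sum 29
[9, 6, -3, 14, -4, 7] → sum 29
[6, -3, 14, -4, 7, 9] → sum 29
[-3, 14, -4, 7, 9, 5] → sum 28
Greatest of these is 36.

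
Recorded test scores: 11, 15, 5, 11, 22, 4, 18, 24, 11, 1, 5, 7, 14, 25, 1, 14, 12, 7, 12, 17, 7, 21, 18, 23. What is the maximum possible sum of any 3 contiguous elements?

[11, 15, 5] → sum 31
[15, 5, 11] → sum 31
[5, 11, 22] → sum 38
[11, 22, 4] → sum 37
[22, 4, 18] → sum 44
[4, 18, 24] → sum 46
[18, 24, 11] → sum 53
[24, 11, 1] → sum 36
[11, 1, 5] → sum 17
[1, 5, 7] → sum 13
[5, 7, 14] → sum 26
[7, 14, 25] → sum 46
[14, 25, 1] → sum 40
[25, 1, 14] → sum 40
[1, 14, 12] → sum 27
[14, 12, 7] → sum 33
[12, 7, 12] → sum 31
[7, 12, 17] → sum 36
[12, 17, 7] → sum 36
[17, 7, 21] → sum 45
[7, 21, 18] → sum 46
[21, 18, 23] → sum 62
Maximum of these is 62.

62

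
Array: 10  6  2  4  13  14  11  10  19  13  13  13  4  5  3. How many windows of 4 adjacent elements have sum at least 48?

10 6 2 4 → sum 22
6 2 4 13 → sum 25
2 4 13 14 → sum 33
4 13 14 11 → sum 42
13 14 11 10 → sum 48  ≥ 48 ✓
14 11 10 19 → sum 54  ≥ 48 ✓
11 10 19 13 → sum 53  ≥ 48 ✓
10 19 13 13 → sum 55  ≥ 48 ✓
19 13 13 13 → sum 58  ≥ 48 ✓
13 13 13 4 → sum 43
13 13 4 5 → sum 35
13 4 5 3 → sum 25
5 windows satisfy the condition.

5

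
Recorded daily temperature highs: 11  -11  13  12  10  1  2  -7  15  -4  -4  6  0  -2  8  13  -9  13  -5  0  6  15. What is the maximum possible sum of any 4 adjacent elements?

36

Each size-4 window and its sum:
11 -11 13 12 → sum 25
-11 13 12 10 → sum 24
13 12 10 1 → sum 36
12 10 1 2 → sum 25
10 1 2 -7 → sum 6
1 2 -7 15 → sum 11
2 -7 15 -4 → sum 6
-7 15 -4 -4 → sum 0
15 -4 -4 6 → sum 13
-4 -4 6 0 → sum -2
-4 6 0 -2 → sum 0
6 0 -2 8 → sum 12
0 -2 8 13 → sum 19
-2 8 13 -9 → sum 10
8 13 -9 13 → sum 25
13 -9 13 -5 → sum 12
-9 13 -5 0 → sum -1
13 -5 0 6 → sum 14
-5 0 6 15 → sum 16
Maximum of these is 36.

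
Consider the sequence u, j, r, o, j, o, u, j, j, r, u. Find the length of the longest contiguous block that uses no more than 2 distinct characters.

3

add u: window [u] (1 distinct), len 1
add j: window [u, j] (2 distinct), len 2
add r: window [j, r] (2 distinct), len 2
add o: window [r, o] (2 distinct), len 2
add j: window [o, j] (2 distinct), len 2
add o: window [o, j, o] (2 distinct), len 3
add u: window [o, u] (2 distinct), len 2
add j: window [u, j] (2 distinct), len 2
add j: window [u, j, j] (2 distinct), len 3
add r: window [j, j, r] (2 distinct), len 3
add u: window [r, u] (2 distinct), len 2
Longest length with ≤2 distinct: 3.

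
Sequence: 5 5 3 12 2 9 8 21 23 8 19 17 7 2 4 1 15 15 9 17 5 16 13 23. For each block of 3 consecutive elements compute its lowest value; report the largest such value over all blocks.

13

5 5 3 → min 3
5 3 12 → min 3
3 12 2 → min 2
12 2 9 → min 2
2 9 8 → min 2
9 8 21 → min 8
8 21 23 → min 8
21 23 8 → min 8
23 8 19 → min 8
8 19 17 → min 8
19 17 7 → min 7
17 7 2 → min 2
7 2 4 → min 2
2 4 1 → min 1
4 1 15 → min 1
1 15 15 → min 1
15 15 9 → min 9
15 9 17 → min 9
9 17 5 → min 5
17 5 16 → min 5
5 16 13 → min 5
16 13 23 → min 13
Largest of these is 13.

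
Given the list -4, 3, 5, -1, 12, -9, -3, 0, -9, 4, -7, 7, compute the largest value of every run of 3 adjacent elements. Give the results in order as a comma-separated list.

5, 5, 12, 12, 12, 0, 0, 4, 4, 7

(-4, 3, 5) → max 5
(3, 5, -1) → max 5
(5, -1, 12) → max 12
(-1, 12, -9) → max 12
(12, -9, -3) → max 12
(-9, -3, 0) → max 0
(-3, 0, -9) → max 0
(0, -9, 4) → max 4
(-9, 4, -7) → max 4
(4, -7, 7) → max 7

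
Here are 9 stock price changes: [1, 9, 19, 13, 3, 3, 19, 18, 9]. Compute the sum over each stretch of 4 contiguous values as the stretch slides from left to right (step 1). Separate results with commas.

(1, 9, 19, 13) → sum 42
(9, 19, 13, 3) → sum 44
(19, 13, 3, 3) → sum 38
(13, 3, 3, 19) → sum 38
(3, 3, 19, 18) → sum 43
(3, 19, 18, 9) → sum 49

42, 44, 38, 38, 43, 49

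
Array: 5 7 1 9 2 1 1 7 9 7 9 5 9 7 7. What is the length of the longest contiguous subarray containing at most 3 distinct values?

add 5: window [5] (1 distinct), len 1
add 7: window [5, 7] (2 distinct), len 2
add 1: window [5, 7, 1] (3 distinct), len 3
add 9: window [7, 1, 9] (3 distinct), len 3
add 2: window [1, 9, 2] (3 distinct), len 3
add 1: window [1, 9, 2, 1] (3 distinct), len 4
add 1: window [1, 9, 2, 1, 1] (3 distinct), len 5
add 7: window [2, 1, 1, 7] (3 distinct), len 4
add 9: window [1, 1, 7, 9] (3 distinct), len 4
add 7: window [1, 1, 7, 9, 7] (3 distinct), len 5
add 9: window [1, 1, 7, 9, 7, 9] (3 distinct), len 6
add 5: window [7, 9, 7, 9, 5] (3 distinct), len 5
add 9: window [7, 9, 7, 9, 5, 9] (3 distinct), len 6
add 7: window [7, 9, 7, 9, 5, 9, 7] (3 distinct), len 7
add 7: window [7, 9, 7, 9, 5, 9, 7, 7] (3 distinct), len 8
Longest length with ≤3 distinct: 8.

8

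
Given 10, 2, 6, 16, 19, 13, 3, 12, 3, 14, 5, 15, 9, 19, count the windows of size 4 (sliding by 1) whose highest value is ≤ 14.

3

(10, 2, 6, 16) → max 16
(2, 6, 16, 19) → max 19
(6, 16, 19, 13) → max 19
(16, 19, 13, 3) → max 19
(19, 13, 3, 12) → max 19
(13, 3, 12, 3) → max 13  ≤ 14 ✓
(3, 12, 3, 14) → max 14  ≤ 14 ✓
(12, 3, 14, 5) → max 14  ≤ 14 ✓
(3, 14, 5, 15) → max 15
(14, 5, 15, 9) → max 15
(5, 15, 9, 19) → max 19
3 windows satisfy the condition.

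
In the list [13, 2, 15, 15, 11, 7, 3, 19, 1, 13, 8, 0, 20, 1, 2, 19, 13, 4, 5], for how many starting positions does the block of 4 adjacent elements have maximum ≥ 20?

4

[13, 2, 15, 15] → max 15
[2, 15, 15, 11] → max 15
[15, 15, 11, 7] → max 15
[15, 11, 7, 3] → max 15
[11, 7, 3, 19] → max 19
[7, 3, 19, 1] → max 19
[3, 19, 1, 13] → max 19
[19, 1, 13, 8] → max 19
[1, 13, 8, 0] → max 13
[13, 8, 0, 20] → max 20  ≥ 20 ✓
[8, 0, 20, 1] → max 20  ≥ 20 ✓
[0, 20, 1, 2] → max 20  ≥ 20 ✓
[20, 1, 2, 19] → max 20  ≥ 20 ✓
[1, 2, 19, 13] → max 19
[2, 19, 13, 4] → max 19
[19, 13, 4, 5] → max 19
4 windows satisfy the condition.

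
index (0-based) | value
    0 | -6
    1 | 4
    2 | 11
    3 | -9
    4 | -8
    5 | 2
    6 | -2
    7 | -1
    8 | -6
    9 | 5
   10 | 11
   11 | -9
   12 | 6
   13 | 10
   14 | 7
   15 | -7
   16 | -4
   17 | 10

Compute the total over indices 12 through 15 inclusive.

16

Elements at indices 12..15: 6, 10, 7, -7
sum(6, 10, 7, -7) = 16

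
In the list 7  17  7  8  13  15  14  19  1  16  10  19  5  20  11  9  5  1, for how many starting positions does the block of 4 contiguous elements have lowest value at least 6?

7 17 7 8 → min 7  ≥ 6 ✓
17 7 8 13 → min 7  ≥ 6 ✓
7 8 13 15 → min 7  ≥ 6 ✓
8 13 15 14 → min 8  ≥ 6 ✓
13 15 14 19 → min 13  ≥ 6 ✓
15 14 19 1 → min 1
14 19 1 16 → min 1
19 1 16 10 → min 1
1 16 10 19 → min 1
16 10 19 5 → min 5
10 19 5 20 → min 5
19 5 20 11 → min 5
5 20 11 9 → min 5
20 11 9 5 → min 5
11 9 5 1 → min 1
5 windows satisfy the condition.

5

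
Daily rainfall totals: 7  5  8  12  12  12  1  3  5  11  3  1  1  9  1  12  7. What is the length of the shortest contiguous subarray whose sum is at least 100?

add 7: running sum 7 < 100
add 5: running sum 12 < 100
add 8: running sum 20 < 100
add 12: running sum 32 < 100
add 12: running sum 44 < 100
add 12: running sum 56 < 100
add 1: running sum 57 < 100
add 3: running sum 60 < 100
add 5: running sum 65 < 100
add 11: running sum 76 < 100
add 3: running sum 79 < 100
add 1: running sum 80 < 100
add 1: running sum 81 < 100
add 9: running sum 90 < 100
add 1: running sum 91 < 100
add 12: shortest ending here [7, 5, 8, 12, 12, 12, 1, 3, 5, 11, 3, 1, 1, 9, 1, 12] sum 103, len 16
add 7: shortest ending here [5, 8, 12, 12, 12, 1, 3, 5, 11, 3, 1, 1, 9, 1, 12, 7] sum 103, len 16
Shortest qualifying length: 16.

16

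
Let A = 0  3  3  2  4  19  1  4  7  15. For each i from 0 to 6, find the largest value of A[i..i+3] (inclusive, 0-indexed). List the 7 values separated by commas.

Sliding a size-4 window across the 10 values:
(0, 3, 3, 2) → max 3
(3, 3, 2, 4) → max 4
(3, 2, 4, 19) → max 19
(2, 4, 19, 1) → max 19
(4, 19, 1, 4) → max 19
(19, 1, 4, 7) → max 19
(1, 4, 7, 15) → max 15

3, 4, 19, 19, 19, 19, 15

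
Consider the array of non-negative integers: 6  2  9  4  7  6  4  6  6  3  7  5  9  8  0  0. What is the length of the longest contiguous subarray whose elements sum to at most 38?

8

Extend to the right; shrink from the left whenever the sum exceeds 38:
→ 6: sum 6, len 1
→ 2: sum 8, len 2
→ 9: sum 17, len 3
→ 4: sum 21, len 4
→ 7: sum 28, len 5
→ 6: sum 34, len 6
→ 4: sum 38, len 7
→ 6 (dropped 6): sum 38, len 7
→ 6 (dropped 2, 9): sum 33, len 6
→ 3: sum 36, len 7
→ 7 (dropped 4, 7): sum 32, len 6
→ 5: sum 37, len 7
→ 9 (dropped 6, 4): sum 36, len 6
→ 8 (dropped 6): sum 38, len 6
→ 0: sum 38, len 7
→ 0: sum 38, len 8
Longest length seen: 8.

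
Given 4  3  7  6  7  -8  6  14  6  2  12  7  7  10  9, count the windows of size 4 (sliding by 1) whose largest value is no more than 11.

[4, 3, 7, 6] → max 7  ≤ 11 ✓
[3, 7, 6, 7] → max 7  ≤ 11 ✓
[7, 6, 7, -8] → max 7  ≤ 11 ✓
[6, 7, -8, 6] → max 7  ≤ 11 ✓
[7, -8, 6, 14] → max 14
[-8, 6, 14, 6] → max 14
[6, 14, 6, 2] → max 14
[14, 6, 2, 12] → max 14
[6, 2, 12, 7] → max 12
[2, 12, 7, 7] → max 12
[12, 7, 7, 10] → max 12
[7, 7, 10, 9] → max 10  ≤ 11 ✓
5 windows satisfy the condition.

5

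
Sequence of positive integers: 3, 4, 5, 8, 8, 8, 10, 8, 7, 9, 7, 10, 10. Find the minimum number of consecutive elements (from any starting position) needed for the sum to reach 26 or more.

add 3: running sum 3 < 26
add 4: running sum 7 < 26
add 5: running sum 12 < 26
add 8: running sum 20 < 26
add 8: shortest ending here [3, 4, 5, 8, 8] sum 28, len 5
add 8: shortest ending here [5, 8, 8, 8] sum 29, len 4
add 10: shortest ending here [8, 8, 10] sum 26, len 3
add 8: shortest ending here [8, 10, 8] sum 26, len 3
add 7: shortest ending here [8, 10, 8, 7] sum 33, len 4
add 9: shortest ending here [10, 8, 7, 9] sum 34, len 4
add 7: shortest ending here [8, 7, 9, 7] sum 31, len 4
add 10: shortest ending here [9, 7, 10] sum 26, len 3
add 10: shortest ending here [7, 10, 10] sum 27, len 3
Shortest qualifying length: 3.

3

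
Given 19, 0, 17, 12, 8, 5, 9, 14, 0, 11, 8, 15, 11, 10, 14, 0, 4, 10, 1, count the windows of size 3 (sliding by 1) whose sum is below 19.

19 0 17 → sum 36
0 17 12 → sum 29
17 12 8 → sum 37
12 8 5 → sum 25
8 5 9 → sum 22
5 9 14 → sum 28
9 14 0 → sum 23
14 0 11 → sum 25
0 11 8 → sum 19
11 8 15 → sum 34
8 15 11 → sum 34
15 11 10 → sum 36
11 10 14 → sum 35
10 14 0 → sum 24
14 0 4 → sum 18  < 19 ✓
0 4 10 → sum 14  < 19 ✓
4 10 1 → sum 15  < 19 ✓
3 windows satisfy the condition.

3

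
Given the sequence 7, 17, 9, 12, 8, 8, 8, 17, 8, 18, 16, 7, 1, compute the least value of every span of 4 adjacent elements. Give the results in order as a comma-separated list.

(7, 17, 9, 12) → min 7
(17, 9, 12, 8) → min 8
(9, 12, 8, 8) → min 8
(12, 8, 8, 8) → min 8
(8, 8, 8, 17) → min 8
(8, 8, 17, 8) → min 8
(8, 17, 8, 18) → min 8
(17, 8, 18, 16) → min 8
(8, 18, 16, 7) → min 7
(18, 16, 7, 1) → min 1

7, 8, 8, 8, 8, 8, 8, 8, 7, 1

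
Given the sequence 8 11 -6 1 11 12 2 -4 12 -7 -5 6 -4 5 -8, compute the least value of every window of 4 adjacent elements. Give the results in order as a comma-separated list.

-6, -6, -6, 1, -4, -4, -7, -7, -7, -7, -5, -8

(8, 11, -6, 1) → min -6
(11, -6, 1, 11) → min -6
(-6, 1, 11, 12) → min -6
(1, 11, 12, 2) → min 1
(11, 12, 2, -4) → min -4
(12, 2, -4, 12) → min -4
(2, -4, 12, -7) → min -7
(-4, 12, -7, -5) → min -7
(12, -7, -5, 6) → min -7
(-7, -5, 6, -4) → min -7
(-5, 6, -4, 5) → min -5
(6, -4, 5, -8) → min -8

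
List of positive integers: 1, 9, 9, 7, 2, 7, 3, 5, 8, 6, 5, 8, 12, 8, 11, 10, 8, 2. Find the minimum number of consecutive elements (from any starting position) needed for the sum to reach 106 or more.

add 1: running sum 1 < 106
add 9: running sum 10 < 106
add 9: running sum 19 < 106
add 7: running sum 26 < 106
add 2: running sum 28 < 106
add 7: running sum 35 < 106
add 3: running sum 38 < 106
add 5: running sum 43 < 106
add 8: running sum 51 < 106
add 6: running sum 57 < 106
add 5: running sum 62 < 106
add 8: running sum 70 < 106
add 12: running sum 82 < 106
add 8: running sum 90 < 106
add 11: running sum 101 < 106
end 15: [9, 9, 7, 2, 7, 3, 5, 8, 6, 5, 8, 12, 8, 11, 10] sum 110, len 15
end 16: [9, 7, 2, 7, 3, 5, 8, 6, 5, 8, 12, 8, 11, 10, 8] sum 109, len 15
end 17: [9, 7, 2, 7, 3, 5, 8, 6, 5, 8, 12, 8, 11, 10, 8, 2] sum 111, len 16
Shortest qualifying length: 15.

15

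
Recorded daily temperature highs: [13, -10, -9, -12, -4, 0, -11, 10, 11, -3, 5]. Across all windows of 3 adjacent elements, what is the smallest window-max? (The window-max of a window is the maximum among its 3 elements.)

-9

(13, -10, -9) → max 13
(-10, -9, -12) → max -9
(-9, -12, -4) → max -4
(-12, -4, 0) → max 0
(-4, 0, -11) → max 0
(0, -11, 10) → max 10
(-11, 10, 11) → max 11
(10, 11, -3) → max 11
(11, -3, 5) → max 11
Smallest of these is -9.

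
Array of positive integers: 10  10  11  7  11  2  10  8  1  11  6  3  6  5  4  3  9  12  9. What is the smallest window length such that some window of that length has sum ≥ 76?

add 10: running sum 10 < 76
add 10: running sum 20 < 76
add 11: running sum 31 < 76
add 7: running sum 38 < 76
add 11: running sum 49 < 76
add 2: running sum 51 < 76
add 10: running sum 61 < 76
add 8: running sum 69 < 76
add 1: running sum 70 < 76
add 11: shortest ending here [10, 10, 11, 7, 11, 2, 10, 8, 1, 11] sum 81, len 10
add 6: shortest ending here [10, 11, 7, 11, 2, 10, 8, 1, 11, 6] sum 77, len 10
add 3: shortest ending here [10, 11, 7, 11, 2, 10, 8, 1, 11, 6, 3] sum 80, len 11
add 6: shortest ending here [11, 7, 11, 2, 10, 8, 1, 11, 6, 3, 6] sum 76, len 11
add 5: shortest ending here [11, 7, 11, 2, 10, 8, 1, 11, 6, 3, 6, 5] sum 81, len 12
add 4: shortest ending here [11, 7, 11, 2, 10, 8, 1, 11, 6, 3, 6, 5, 4] sum 85, len 13
add 3: shortest ending here [7, 11, 2, 10, 8, 1, 11, 6, 3, 6, 5, 4, 3] sum 77, len 13
add 9: shortest ending here [11, 2, 10, 8, 1, 11, 6, 3, 6, 5, 4, 3, 9] sum 79, len 13
add 12: shortest ending here [10, 8, 1, 11, 6, 3, 6, 5, 4, 3, 9, 12] sum 78, len 12
add 9: shortest ending here [8, 1, 11, 6, 3, 6, 5, 4, 3, 9, 12, 9] sum 77, len 12
Shortest qualifying length: 10.

10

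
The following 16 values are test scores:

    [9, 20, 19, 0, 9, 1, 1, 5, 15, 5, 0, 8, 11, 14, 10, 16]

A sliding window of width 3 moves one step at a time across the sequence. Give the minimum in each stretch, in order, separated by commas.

9, 0, 0, 0, 1, 1, 1, 5, 0, 0, 0, 8, 10, 10

[9, 20, 19] → min 9
[20, 19, 0] → min 0
[19, 0, 9] → min 0
[0, 9, 1] → min 0
[9, 1, 1] → min 1
[1, 1, 5] → min 1
[1, 5, 15] → min 1
[5, 15, 5] → min 5
[15, 5, 0] → min 0
[5, 0, 8] → min 0
[0, 8, 11] → min 0
[8, 11, 14] → min 8
[11, 14, 10] → min 10
[14, 10, 16] → min 10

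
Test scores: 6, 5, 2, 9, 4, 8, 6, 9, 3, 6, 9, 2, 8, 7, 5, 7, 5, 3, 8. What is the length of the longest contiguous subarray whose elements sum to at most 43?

Extend to the right; shrink from the left whenever the sum exceeds 43:
[6] sum 6 len 1
[6, 5] sum 11 len 2
[6, 5, 2] sum 13 len 3
[6, 5, 2, 9] sum 22 len 4
[6, 5, 2, 9, 4] sum 26 len 5
[6, 5, 2, 9, 4, 8] sum 34 len 6
[6, 5, 2, 9, 4, 8, 6] sum 40 len 7
[5, 2, 9, 4, 8, 6, 9] sum 43 len 7
[2, 9, 4, 8, 6, 9, 3] sum 41 len 7
[4, 8, 6, 9, 3, 6] sum 36 len 6
[8, 6, 9, 3, 6, 9] sum 41 len 6
[8, 6, 9, 3, 6, 9, 2] sum 43 len 7
[6, 9, 3, 6, 9, 2, 8] sum 43 len 7
[3, 6, 9, 2, 8, 7] sum 35 len 6
[3, 6, 9, 2, 8, 7, 5] sum 40 len 7
[9, 2, 8, 7, 5, 7] sum 38 len 6
[9, 2, 8, 7, 5, 7, 5] sum 43 len 7
[2, 8, 7, 5, 7, 5, 3] sum 37 len 7
[8, 7, 5, 7, 5, 3, 8] sum 43 len 7
Longest length seen: 7.

7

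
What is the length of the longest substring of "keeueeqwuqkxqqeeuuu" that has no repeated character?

5

[k] len 1
[k, e] len 2
[e] len 1
[e, u] len 2
[u, e] len 2
[e] len 1
[e, q] len 2
[e, q, w] len 3
[e, q, w, u] len 4
[w, u, q] len 3
[w, u, q, k] len 4
[w, u, q, k, x] len 5
[k, x, q] len 3
[q] len 1
[q, e] len 2
[e] len 1
[e, u] len 2
[u] len 1
[u] len 1
Longest all-distinct length: 5.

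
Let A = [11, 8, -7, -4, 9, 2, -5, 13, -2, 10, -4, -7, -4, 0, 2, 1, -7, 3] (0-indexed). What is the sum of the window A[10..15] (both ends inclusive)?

-12

Elements at indices 10..15: -4, -7, -4, 0, 2, 1
sum(-4, -7, -4, 0, 2, 1) = -12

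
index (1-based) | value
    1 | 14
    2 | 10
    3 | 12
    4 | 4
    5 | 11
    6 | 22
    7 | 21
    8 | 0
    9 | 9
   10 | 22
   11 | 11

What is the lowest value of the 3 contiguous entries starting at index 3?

4

Elements at indices 3..5: 12, 4, 11
min(12, 4, 11) = 4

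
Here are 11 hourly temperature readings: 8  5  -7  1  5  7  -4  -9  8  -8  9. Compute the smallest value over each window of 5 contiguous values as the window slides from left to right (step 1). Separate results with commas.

8 5 -7 1 5 → min -7
5 -7 1 5 7 → min -7
-7 1 5 7 -4 → min -7
1 5 7 -4 -9 → min -9
5 7 -4 -9 8 → min -9
7 -4 -9 8 -8 → min -9
-4 -9 8 -8 9 → min -9

-7, -7, -7, -9, -9, -9, -9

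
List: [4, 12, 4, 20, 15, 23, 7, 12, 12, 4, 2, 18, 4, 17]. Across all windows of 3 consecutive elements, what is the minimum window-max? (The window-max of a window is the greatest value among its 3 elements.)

12

(4, 12, 4) → max 12
(12, 4, 20) → max 20
(4, 20, 15) → max 20
(20, 15, 23) → max 23
(15, 23, 7) → max 23
(23, 7, 12) → max 23
(7, 12, 12) → max 12
(12, 12, 4) → max 12
(12, 4, 2) → max 12
(4, 2, 18) → max 18
(2, 18, 4) → max 18
(18, 4, 17) → max 18
Minimum of these is 12.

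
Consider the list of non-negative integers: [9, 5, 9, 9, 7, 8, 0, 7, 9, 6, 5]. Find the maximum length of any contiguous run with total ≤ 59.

8

[9] sum 9 len 1
[9, 5] sum 14 len 2
[9, 5, 9] sum 23 len 3
[9, 5, 9, 9] sum 32 len 4
[9, 5, 9, 9, 7] sum 39 len 5
[9, 5, 9, 9, 7, 8] sum 47 len 6
[9, 5, 9, 9, 7, 8, 0] sum 47 len 7
[9, 5, 9, 9, 7, 8, 0, 7] sum 54 len 8
[5, 9, 9, 7, 8, 0, 7, 9] sum 54 len 8
[9, 9, 7, 8, 0, 7, 9, 6] sum 55 len 8
[9, 7, 8, 0, 7, 9, 6, 5] sum 51 len 8
Longest length seen: 8.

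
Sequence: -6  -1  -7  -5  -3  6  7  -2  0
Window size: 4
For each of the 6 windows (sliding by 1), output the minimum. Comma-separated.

-7, -7, -7, -5, -3, -2

[-6, -1, -7, -5] → min -7
[-1, -7, -5, -3] → min -7
[-7, -5, -3, 6] → min -7
[-5, -3, 6, 7] → min -5
[-3, 6, 7, -2] → min -3
[6, 7, -2, 0] → min -2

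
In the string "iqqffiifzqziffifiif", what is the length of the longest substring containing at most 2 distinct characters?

add i: window [i] (1 distinct), len 1
add q: window [i, q] (2 distinct), len 2
add q: window [i, q, q] (2 distinct), len 3
add f: window [q, q, f] (2 distinct), len 3
add f: window [q, q, f, f] (2 distinct), len 4
add i: window [f, f, i] (2 distinct), len 3
add i: window [f, f, i, i] (2 distinct), len 4
add f: window [f, f, i, i, f] (2 distinct), len 5
add z: window [f, z] (2 distinct), len 2
add q: window [z, q] (2 distinct), len 2
add z: window [z, q, z] (2 distinct), len 3
add i: window [z, i] (2 distinct), len 2
add f: window [i, f] (2 distinct), len 2
add f: window [i, f, f] (2 distinct), len 3
add i: window [i, f, f, i] (2 distinct), len 4
add f: window [i, f, f, i, f] (2 distinct), len 5
add i: window [i, f, f, i, f, i] (2 distinct), len 6
add i: window [i, f, f, i, f, i, i] (2 distinct), len 7
add f: window [i, f, f, i, f, i, i, f] (2 distinct), len 8
Longest length with ≤2 distinct: 8.

8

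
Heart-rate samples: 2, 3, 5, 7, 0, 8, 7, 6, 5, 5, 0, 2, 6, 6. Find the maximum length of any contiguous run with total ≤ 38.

8

[2] sum 2 len 1
[2, 3] sum 5 len 2
[2, 3, 5] sum 10 len 3
[2, 3, 5, 7] sum 17 len 4
[2, 3, 5, 7, 0] sum 17 len 5
[2, 3, 5, 7, 0, 8] sum 25 len 6
[2, 3, 5, 7, 0, 8, 7] sum 32 len 7
[2, 3, 5, 7, 0, 8, 7, 6] sum 38 len 8
[5, 7, 0, 8, 7, 6, 5] sum 38 len 7
[7, 0, 8, 7, 6, 5, 5] sum 38 len 7
[7, 0, 8, 7, 6, 5, 5, 0] sum 38 len 8
[0, 8, 7, 6, 5, 5, 0, 2] sum 33 len 8
[7, 6, 5, 5, 0, 2, 6] sum 31 len 7
[7, 6, 5, 5, 0, 2, 6, 6] sum 37 len 8
Longest length seen: 8.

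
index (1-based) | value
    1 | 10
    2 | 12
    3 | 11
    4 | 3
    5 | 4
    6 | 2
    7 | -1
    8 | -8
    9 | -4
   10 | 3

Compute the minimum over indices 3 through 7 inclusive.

Elements at indices 3..7: 11, 3, 4, 2, -1
min(11, 3, 4, 2, -1) = -1

-1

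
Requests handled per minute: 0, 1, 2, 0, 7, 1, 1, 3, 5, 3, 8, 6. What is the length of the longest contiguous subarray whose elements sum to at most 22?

Extend to the right; shrink from the left whenever the sum exceeds 22:
[0] sum 0 len 1
[0, 1] sum 1 len 2
[0, 1, 2] sum 3 len 3
[0, 1, 2, 0] sum 3 len 4
[0, 1, 2, 0, 7] sum 10 len 5
[0, 1, 2, 0, 7, 1] sum 11 len 6
[0, 1, 2, 0, 7, 1, 1] sum 12 len 7
[0, 1, 2, 0, 7, 1, 1, 3] sum 15 len 8
[0, 1, 2, 0, 7, 1, 1, 3, 5] sum 20 len 9
[2, 0, 7, 1, 1, 3, 5, 3] sum 22 len 8
[1, 1, 3, 5, 3, 8] sum 21 len 6
[5, 3, 8, 6] sum 22 len 4
Longest length seen: 9.

9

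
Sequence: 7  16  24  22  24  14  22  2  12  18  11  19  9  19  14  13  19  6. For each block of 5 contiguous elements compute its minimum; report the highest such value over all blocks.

Each size-5 window and its min:
[7, 16, 24, 22, 24] → min 7
[16, 24, 22, 24, 14] → min 14
[24, 22, 24, 14, 22] → min 14
[22, 24, 14, 22, 2] → min 2
[24, 14, 22, 2, 12] → min 2
[14, 22, 2, 12, 18] → min 2
[22, 2, 12, 18, 11] → min 2
[2, 12, 18, 11, 19] → min 2
[12, 18, 11, 19, 9] → min 9
[18, 11, 19, 9, 19] → min 9
[11, 19, 9, 19, 14] → min 9
[19, 9, 19, 14, 13] → min 9
[9, 19, 14, 13, 19] → min 9
[19, 14, 13, 19, 6] → min 6
Highest of these is 14.

14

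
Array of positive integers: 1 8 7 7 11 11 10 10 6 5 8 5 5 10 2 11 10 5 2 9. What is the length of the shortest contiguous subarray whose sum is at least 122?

16

add 1: running sum 1 < 122
add 8: running sum 9 < 122
add 7: running sum 16 < 122
add 7: running sum 23 < 122
add 11: running sum 34 < 122
add 11: running sum 45 < 122
add 10: running sum 55 < 122
add 10: running sum 65 < 122
add 6: running sum 71 < 122
add 5: running sum 76 < 122
add 8: running sum 84 < 122
add 5: running sum 89 < 122
add 5: running sum 94 < 122
add 10: running sum 104 < 122
add 2: running sum 106 < 122
add 11: running sum 117 < 122
end 16: [8, 7, 7, 11, 11, 10, 10, 6, 5, 8, 5, 5, 10, 2, 11, 10] sum 126, len 16
end 17: [7, 7, 11, 11, 10, 10, 6, 5, 8, 5, 5, 10, 2, 11, 10, 5] sum 123, len 16
end 18: [7, 7, 11, 11, 10, 10, 6, 5, 8, 5, 5, 10, 2, 11, 10, 5, 2] sum 125, len 17
end 19: [7, 11, 11, 10, 10, 6, 5, 8, 5, 5, 10, 2, 11, 10, 5, 2, 9] sum 127, len 17
Shortest qualifying length: 16.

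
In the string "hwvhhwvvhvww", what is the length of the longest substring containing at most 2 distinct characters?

4

add h: window [h] (1 distinct), len 1
add w: window [h, w] (2 distinct), len 2
add v: window [w, v] (2 distinct), len 2
add h: window [v, h] (2 distinct), len 2
add h: window [v, h, h] (2 distinct), len 3
add w: window [h, h, w] (2 distinct), len 3
add v: window [w, v] (2 distinct), len 2
add v: window [w, v, v] (2 distinct), len 3
add h: window [v, v, h] (2 distinct), len 3
add v: window [v, v, h, v] (2 distinct), len 4
add w: window [v, w] (2 distinct), len 2
add w: window [v, w, w] (2 distinct), len 3
Longest length with ≤2 distinct: 4.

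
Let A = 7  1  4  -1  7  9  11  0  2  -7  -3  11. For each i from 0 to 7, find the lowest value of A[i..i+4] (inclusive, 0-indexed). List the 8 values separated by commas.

Sliding a size-5 window across the 12 values:
(7, 1, 4, -1, 7) → min -1
(1, 4, -1, 7, 9) → min -1
(4, -1, 7, 9, 11) → min -1
(-1, 7, 9, 11, 0) → min -1
(7, 9, 11, 0, 2) → min 0
(9, 11, 0, 2, -7) → min -7
(11, 0, 2, -7, -3) → min -7
(0, 2, -7, -3, 11) → min -7

-1, -1, -1, -1, 0, -7, -7, -7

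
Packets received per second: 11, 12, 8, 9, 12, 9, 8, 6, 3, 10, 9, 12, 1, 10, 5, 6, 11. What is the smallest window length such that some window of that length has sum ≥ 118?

14

add 11: running sum 11 < 118
add 12: running sum 23 < 118
add 8: running sum 31 < 118
add 9: running sum 40 < 118
add 12: running sum 52 < 118
add 9: running sum 61 < 118
add 8: running sum 69 < 118
add 6: running sum 75 < 118
add 3: running sum 78 < 118
add 10: running sum 88 < 118
add 9: running sum 97 < 118
add 12: running sum 109 < 118
add 1: running sum 110 < 118
add 10: shortest ending here [11, 12, 8, 9, 12, 9, 8, 6, 3, 10, 9, 12, 1, 10] sum 120, len 14
add 5: shortest ending here [11, 12, 8, 9, 12, 9, 8, 6, 3, 10, 9, 12, 1, 10, 5] sum 125, len 15
add 6: shortest ending here [12, 8, 9, 12, 9, 8, 6, 3, 10, 9, 12, 1, 10, 5, 6] sum 120, len 15
add 11: shortest ending here [8, 9, 12, 9, 8, 6, 3, 10, 9, 12, 1, 10, 5, 6, 11] sum 119, len 15
Shortest qualifying length: 14.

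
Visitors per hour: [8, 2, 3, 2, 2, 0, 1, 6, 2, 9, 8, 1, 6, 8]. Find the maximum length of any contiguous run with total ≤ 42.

Extend to the right; shrink from the left whenever the sum exceeds 42:
→ 8: sum 8, len 1
→ 2: sum 10, len 2
→ 3: sum 13, len 3
→ 2: sum 15, len 4
→ 2: sum 17, len 5
→ 0: sum 17, len 6
→ 1: sum 18, len 7
→ 6: sum 24, len 8
→ 2: sum 26, len 9
→ 9: sum 35, len 10
→ 8 (dropped 8): sum 35, len 10
→ 1: sum 36, len 11
→ 6: sum 42, len 12
→ 8 (dropped 2, 3, 2, 2): sum 41, len 9
Longest length seen: 12.

12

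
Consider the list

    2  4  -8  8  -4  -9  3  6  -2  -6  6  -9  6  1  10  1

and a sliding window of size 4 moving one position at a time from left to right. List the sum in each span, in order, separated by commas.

Sliding a size-4 window across the 16 values:
2 4 -8 8 → sum 6
4 -8 8 -4 → sum 0
-8 8 -4 -9 → sum -13
8 -4 -9 3 → sum -2
-4 -9 3 6 → sum -4
-9 3 6 -2 → sum -2
3 6 -2 -6 → sum 1
6 -2 -6 6 → sum 4
-2 -6 6 -9 → sum -11
-6 6 -9 6 → sum -3
6 -9 6 1 → sum 4
-9 6 1 10 → sum 8
6 1 10 1 → sum 18

6, 0, -13, -2, -4, -2, 1, 4, -11, -3, 4, 8, 18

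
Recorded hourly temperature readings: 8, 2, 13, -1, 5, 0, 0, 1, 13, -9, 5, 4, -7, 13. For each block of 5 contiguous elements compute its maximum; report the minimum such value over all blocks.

5

8 2 13 -1 5 → max 13
2 13 -1 5 0 → max 13
13 -1 5 0 0 → max 13
-1 5 0 0 1 → max 5
5 0 0 1 13 → max 13
0 0 1 13 -9 → max 13
0 1 13 -9 5 → max 13
1 13 -9 5 4 → max 13
13 -9 5 4 -7 → max 13
-9 5 4 -7 13 → max 13
Minimum of these is 5.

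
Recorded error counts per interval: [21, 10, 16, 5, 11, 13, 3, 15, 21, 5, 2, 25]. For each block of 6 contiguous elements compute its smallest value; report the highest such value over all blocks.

Each size-6 window and its min:
(21, 10, 16, 5, 11, 13) → min 5
(10, 16, 5, 11, 13, 3) → min 3
(16, 5, 11, 13, 3, 15) → min 3
(5, 11, 13, 3, 15, 21) → min 3
(11, 13, 3, 15, 21, 5) → min 3
(13, 3, 15, 21, 5, 2) → min 2
(3, 15, 21, 5, 2, 25) → min 2
Highest of these is 5.

5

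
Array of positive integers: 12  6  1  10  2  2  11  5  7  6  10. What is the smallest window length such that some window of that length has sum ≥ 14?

Extend right; whenever the sum reaches 14, record the length and shrink from the left:
add 12: running sum 12 < 14
end 1: [12, 6] sum 18, len 2
end 2: [12, 6, 1] sum 19, len 3
end 3: [6, 1, 10] sum 17, len 3
end 4: [6, 1, 10, 2] sum 19, len 4
end 5: [10, 2, 2] sum 14, len 3
end 6: [2, 2, 11] sum 15, len 3
end 7: [11, 5] sum 16, len 2
end 8: [11, 5, 7] sum 23, len 3
end 9: [5, 7, 6] sum 18, len 3
end 10: [6, 10] sum 16, len 2
Shortest qualifying length: 2.

2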